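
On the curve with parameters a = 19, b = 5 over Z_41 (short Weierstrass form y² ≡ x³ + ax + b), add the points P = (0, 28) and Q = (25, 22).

(36, 20)

(0, 28) + (25, 22). λ = (22 - 28)/(25 - 0) ≡ 35/25 mod 41. 25⁻¹ ≡ 23 (mod 41), so λ ≡ 26.
  x = λ² - 0 - 25 = 676 - 25 ≡ 36; y = λ·(0 - 36) - 28 ≡ 20. → (36, 20)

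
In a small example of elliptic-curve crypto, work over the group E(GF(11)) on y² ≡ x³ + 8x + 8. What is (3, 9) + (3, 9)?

(8, 10)

tangent at (3, 9): λ = (3·3² + 8)/(2·9) ≡ 2/7. 7⁻¹ ≡ 8 (mod 11), so λ ≡ 2·8 ≡ 5.
  x = λ² - 3 - 3 = 25 - 6 ≡ 8; y = λ·(3 - 8) - 9 ≡ 10. → (8, 10)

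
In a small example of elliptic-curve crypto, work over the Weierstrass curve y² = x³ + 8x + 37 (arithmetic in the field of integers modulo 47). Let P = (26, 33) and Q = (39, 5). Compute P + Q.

(26, 33) + (39, 5). λ = (5 - 33)/(39 - 26) ≡ 19/13 mod 47. 13⁻¹ ≡ 29 (mod 47) since 13·29 = 377 ≡ 1, so λ ≡ 34.
  x = λ² - 26 - 39 = 1156 - 65 ≡ 10; y = λ·(26 - 10) - 33 ≡ 41. → (10, 41)

(10, 41)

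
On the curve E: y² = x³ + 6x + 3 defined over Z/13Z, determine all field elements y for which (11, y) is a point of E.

x³ + 6x + 3 = 1400 ≡ 9 (mod 13).
Square roots of 9 mod 13: 3 and 10 (since 3² = 9 ≡ 9).

3, 10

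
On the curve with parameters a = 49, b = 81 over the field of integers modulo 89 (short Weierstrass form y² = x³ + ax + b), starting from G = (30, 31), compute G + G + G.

Repeated addition: build up to 3G.
2G: tangent at (30, 31): λ = (3·30² + 49)/(2·31) ≡ 79/62. 62⁻¹ ≡ 56 (mod 89), so λ ≡ 79·56 ≡ 63.
  x = λ² - 30 - 30 = 3969 - 60 ≡ 82; y = λ·(30 - 82) - 31 ≡ 75. → (82, 75)
3G: (82, 75) + (30, 31). λ = (31 - 75)/(30 - 82) ≡ 45/37 mod 89. 37⁻¹ ≡ 77 (mod 89) since 37·77 = 2849 ≡ 1, so λ ≡ 83.
  x = λ² - 82 - 30 = 6889 - 112 ≡ 13; y = λ·(82 - 13) - 75 ≡ 45. → (13, 45)

(13, 45)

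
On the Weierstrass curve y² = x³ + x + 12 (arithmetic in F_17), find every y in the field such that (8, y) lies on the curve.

x³ + 1x + 12 = 532 ≡ 5 (mod 17).
5 is a non-residue mod 17; no y exists.

none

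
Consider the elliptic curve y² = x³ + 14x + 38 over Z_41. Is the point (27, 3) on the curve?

yes

y² = 3² ≡ 9; x³ + 14x + 38 = 20099 ≡ 9 (mod 41). 9 = 9.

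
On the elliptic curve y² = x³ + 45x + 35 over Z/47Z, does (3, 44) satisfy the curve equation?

y² = 44² ≡ 9; x³ + 45x + 35 = 197 ≡ 9 (mod 47). 9 = 9.

yes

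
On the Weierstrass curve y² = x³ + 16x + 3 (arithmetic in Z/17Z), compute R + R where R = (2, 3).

tangent at (2, 3): λ = (3·2² + 16)/(2·3) ≡ 11/6. 6⁻¹ ≡ 3 (mod 17), so λ ≡ 11·3 ≡ 16.
  x = λ² - 2 - 2 = 256 - 4 ≡ 14; y = λ·(2 - 14) - 3 ≡ 9. → (14, 9)

(14, 9)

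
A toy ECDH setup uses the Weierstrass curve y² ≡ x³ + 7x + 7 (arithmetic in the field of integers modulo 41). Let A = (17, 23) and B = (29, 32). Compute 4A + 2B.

First 4A:
Double-and-add on 4 = (100)₂. Start with A = (17, 23) for the leading 1-bit.
double: tangent at (17, 23): λ = (3·17² + 7)/(2·23) ≡ 13/5. 5⁻¹ ≡ 33 (mod 41), so λ ≡ 13·33 ≡ 19.
  x = λ² - 17 - 17 = 361 - 34 ≡ 40; y = λ·(17 - 40) - 23 ≡ 32. → (40, 32)
double: tangent at (40, 32): λ = (3·40² + 7)/(2·32) ≡ 10/23. 23⁻¹ ≡ 25 (mod 41) since 23·25 = 575 ≡ 1, so λ ≡ 10·25 ≡ 4.
  x = λ² - 40 - 40 = 16 - 80 ≡ 18; y = λ·(40 - 18) - 32 ≡ 15. → (18, 15)
4A = (18, 15).
Next 2B:
Repeated addition: build up to 2B.
2B: tangent at (29, 32): λ = (3·29² + 7)/(2·32) ≡ 29/23. 23⁻¹ ≡ 25 (mod 41), so λ ≡ 29·25 ≡ 28.
  x = λ² - 29 - 29 = 784 - 58 ≡ 29; y = λ·(29 - 29) - 32 ≡ 9. → (29, 9)
2B = (29, 9).
Finally 4A + 2B:
(18, 15) + (29, 9). λ = (9 - 15)/(29 - 18) ≡ 35/11 mod 41. 11⁻¹ ≡ 15 (mod 41), so λ ≡ 33.
  x = λ² - 18 - 29 = 1089 - 47 ≡ 17; y = λ·(18 - 17) - 15 ≡ 18. → (17, 18)

(17, 18)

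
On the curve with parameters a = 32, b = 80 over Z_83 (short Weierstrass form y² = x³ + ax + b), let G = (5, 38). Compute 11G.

Repeated addition: build up to 11G.
2G: tangent at (5, 38): λ = (3·5² + 32)/(2·38) ≡ 24/76. 76⁻¹ ≡ 71 (mod 83) since 76·71 = 5396 ≡ 1, so λ ≡ 24·71 ≡ 44.
  x = λ² - 5 - 5 = 1936 - 10 ≡ 17; y = λ·(5 - 17) - 38 ≡ 15. → (17, 15)
3G: (17, 15) + (5, 38). λ = (38 - 15)/(5 - 17) ≡ 23/71 mod 83. 71⁻¹ ≡ 76 (mod 83), so λ ≡ 5.
  x = λ² - 17 - 5 = 25 - 22 ≡ 3; y = λ·(17 - 3) - 15 ≡ 55. → (3, 55)
4G: (3, 55) + (5, 38). λ = (38 - 55)/(5 - 3) ≡ 66/2 mod 83. 2⁻¹ ≡ 42 (mod 83) since 2·42 = 84 ≡ 1, so λ ≡ 33.
  x = λ² - 3 - 5 = 1089 - 8 ≡ 2; y = λ·(3 - 2) - 55 ≡ 61. → (2, 61)
5G: (2, 61) + (5, 38). λ = (38 - 61)/(5 - 2) ≡ 60/3 mod 83. 3⁻¹ ≡ 28 (mod 83), so λ ≡ 20.
  x = λ² - 2 - 5 = 400 - 7 ≡ 61; y = λ·(2 - 61) - 61 ≡ 4. → (61, 4)
6G: (61, 4) + (5, 38). λ = (38 - 4)/(5 - 61) ≡ 34/27 mod 83. 27⁻¹ ≡ 40 (mod 83) since 27·40 = 1080 ≡ 1, so λ ≡ 32.
  x = λ² - 61 - 5 = 1024 - 66 ≡ 45; y = λ·(61 - 45) - 4 ≡ 10. → (45, 10)
7G: (45, 10) + (5, 38). λ = (38 - 10)/(5 - 45) ≡ 28/43 mod 83. 43⁻¹ ≡ 56 (mod 83), so λ ≡ 74.
  x = λ² - 45 - 5 = 5476 - 50 ≡ 31; y = λ·(45 - 31) - 10 ≡ 30. → (31, 30)
8G: (31, 30) + (5, 38). λ = (38 - 30)/(5 - 31) ≡ 8/57 mod 83. 57⁻¹ ≡ 67 (mod 83), so λ ≡ 38.
  x = λ² - 31 - 5 = 1444 - 36 ≡ 80; y = λ·(31 - 80) - 30 ≡ 17. → (80, 17)
9G: (80, 17) + (5, 38). λ = (38 - 17)/(5 - 80) ≡ 21/8 mod 83. 8⁻¹ ≡ 52 (mod 83) since 8·52 = 416 ≡ 1, so λ ≡ 13.
  x = λ² - 80 - 5 = 169 - 85 ≡ 1; y = λ·(80 - 1) - 17 ≡ 14. → (1, 14)
10G: (1, 14) + (5, 38). λ = (38 - 14)/(5 - 1) ≡ 24/4 mod 83. 4⁻¹ ≡ 21 (mod 83), so λ ≡ 6.
  x = λ² - 1 - 5 = 36 - 6 ≡ 30; y = λ·(1 - 30) - 14 ≡ 61. → (30, 61)
11G: (30, 61) + (5, 38). λ = (38 - 61)/(5 - 30) ≡ 60/58 mod 83. 58⁻¹ ≡ 73 (mod 83) since 58·73 = 4234 ≡ 1, so λ ≡ 64.
  x = λ² - 30 - 5 = 4096 - 35 ≡ 77; y = λ·(30 - 77) - 61 ≡ 2. → (77, 2)

(77, 2)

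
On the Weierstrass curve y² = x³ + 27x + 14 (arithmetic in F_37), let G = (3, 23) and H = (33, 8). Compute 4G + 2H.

First 4G:
Repeated addition: build up to 4G.
2G: tangent at (3, 23): λ = (3·3² + 27)/(2·23) ≡ 17/9. 9⁻¹ ≡ 33 (mod 37), so λ ≡ 17·33 ≡ 6.
  x = λ² - 3 - 3 = 36 - 6 ≡ 30; y = λ·(3 - 30) - 23 ≡ 0. → (30, 0)
3G: (30, 0) + (3, 23). λ = (23 - 0)/(3 - 30) ≡ 23/10 mod 37. 10⁻¹ ≡ 26 (mod 37) since 10·26 = 260 ≡ 1, so λ ≡ 6.
  x = λ² - 30 - 3 = 36 - 33 ≡ 3; y = λ·(30 - 3) - 0 ≡ 14. → (3, 14)
4G: (3, 14) + (3, 23): same x and y₁ ≡ -y₂, so the sum is 𝒪.
4G = 𝒪.
Next 2H:
Repeated addition: build up to 2H.
2H: tangent at (33, 8): λ = (3·33² + 27)/(2·8) ≡ 1/16. 16⁻¹ ≡ 7 (mod 37) since 16·7 = 112 ≡ 1, so λ ≡ 1·7 ≡ 7.
  x = λ² - 33 - 33 = 49 - 66 ≡ 20; y = λ·(33 - 20) - 8 ≡ 9. → (20, 9)
2H = (20, 9).
Finally 4G + 2H:
𝒪 + (20, 9) = (20, 9) (identity).

(20, 9)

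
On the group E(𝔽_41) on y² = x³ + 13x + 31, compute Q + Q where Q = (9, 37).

(22, 10)

tangent at (9, 37): λ = (3·9² + 13)/(2·37) ≡ 10/33. 33⁻¹ ≡ 5 (mod 41), so λ ≡ 10·5 ≡ 9.
  x = λ² - 9 - 9 = 81 - 18 ≡ 22; y = λ·(9 - 22) - 37 ≡ 10. → (22, 10)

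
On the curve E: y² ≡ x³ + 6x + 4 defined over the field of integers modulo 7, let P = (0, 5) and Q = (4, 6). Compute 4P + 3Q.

First 4P:
Repeated addition: build up to 4P.
2P: tangent at (0, 5): λ = (3·0² + 6)/(2·5) ≡ 6/3. 3⁻¹ ≡ 5 (mod 7), so λ ≡ 6·5 ≡ 2.
  x = λ² - 0 - 0 = 4 - 0 ≡ 4; y = λ·(0 - 4) - 5 ≡ 1. → (4, 1)
3P: (4, 1) + (0, 5). λ = (5 - 1)/(0 - 4) ≡ 4/3 mod 7. 3⁻¹ ≡ 5 (mod 7), so λ ≡ 6.
  x = λ² - 4 - 0 = 36 - 4 ≡ 4; y = λ·(4 - 4) - 1 ≡ 6. → (4, 6)
4P: (4, 6) + (0, 5). λ = (5 - 6)/(0 - 4) ≡ 6/3 mod 7. 3⁻¹ ≡ 5 (mod 7), so λ ≡ 2.
  x = λ² - 4 - 0 = 4 - 4 ≡ 0; y = λ·(4 - 0) - 6 ≡ 2. → (0, 2)
4P = (0, 2).
Next 3Q:
Repeated addition: build up to 3Q.
2Q: tangent at (4, 6): λ = (3·4² + 6)/(2·6) ≡ 5/5. 5⁻¹ ≡ 3 (mod 7), so λ ≡ 5·3 ≡ 1.
  x = λ² - 4 - 4 = 1 - 8 ≡ 0; y = λ·(4 - 0) - 6 ≡ 5. → (0, 5)
3Q: (0, 5) + (4, 6). λ = (6 - 5)/(4 - 0) ≡ 1/4 mod 7. 4⁻¹ ≡ 2 (mod 7), so λ ≡ 2.
  x = λ² - 0 - 4 = 4 - 4 ≡ 0; y = λ·(0 - 0) - 5 ≡ 2. → (0, 2)
3Q = (0, 2).
Finally 4P + 3Q:
tangent at (0, 2): λ = (3·0² + 6)/(2·2) ≡ 6/4. 4⁻¹ ≡ 2 (mod 7), so λ ≡ 6·2 ≡ 5.
  x = λ² - 0 - 0 = 25 - 0 ≡ 4; y = λ·(0 - 4) - 2 ≡ 6. → (4, 6)

(4, 6)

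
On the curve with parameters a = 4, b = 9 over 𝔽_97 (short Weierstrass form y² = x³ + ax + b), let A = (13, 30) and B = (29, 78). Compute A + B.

(13, 30) + (29, 78). λ = (78 - 30)/(29 - 13) ≡ 48/16 mod 97. 16⁻¹ ≡ 91 (mod 97), so λ ≡ 3.
  x = λ² - 13 - 29 = 9 - 42 ≡ 64; y = λ·(13 - 64) - 30 ≡ 11. → (64, 11)

(64, 11)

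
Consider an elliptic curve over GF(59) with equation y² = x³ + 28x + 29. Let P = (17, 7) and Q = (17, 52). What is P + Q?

O

The two points share x = 17 and their y-coordinates satisfy 7 + 52 ≡ 0 (mod 59), so they are inverses. Their sum is the point at infinity.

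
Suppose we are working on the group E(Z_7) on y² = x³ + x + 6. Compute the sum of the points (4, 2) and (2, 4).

(2, 3)

(4, 2) + (2, 4). λ = (4 - 2)/(2 - 4) ≡ 2/5 mod 7. 5⁻¹ ≡ 3 (mod 7) since 5·3 = 15 ≡ 1, so λ ≡ 6.
  x = λ² - 4 - 2 = 36 - 6 ≡ 2; y = λ·(4 - 2) - 2 ≡ 3. → (2, 3)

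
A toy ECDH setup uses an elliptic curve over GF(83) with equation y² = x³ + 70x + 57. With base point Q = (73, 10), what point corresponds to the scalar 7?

(61, 53)

Repeated addition: build up to 7Q.
2Q: tangent at (73, 10): λ = (3·73² + 70)/(2·10) ≡ 38/20. 20⁻¹ ≡ 54 (mod 83), so λ ≡ 38·54 ≡ 60.
  x = λ² - 73 - 73 = 3600 - 146 ≡ 51; y = λ·(73 - 51) - 10 ≡ 65. → (51, 65)
3Q: (51, 65) + (73, 10). λ = (10 - 65)/(73 - 51) ≡ 28/22 mod 83. 22⁻¹ ≡ 34 (mod 83) since 22·34 = 748 ≡ 1, so λ ≡ 39.
  x = λ² - 51 - 73 = 1521 - 124 ≡ 69; y = λ·(51 - 69) - 65 ≡ 63. → (69, 63)
4Q: (69, 63) + (73, 10). λ = (10 - 63)/(73 - 69) ≡ 30/4 mod 83. 4⁻¹ ≡ 21 (mod 83), so λ ≡ 49.
  x = λ² - 69 - 73 = 2401 - 142 ≡ 18; y = λ·(69 - 18) - 63 ≡ 29. → (18, 29)
5Q: (18, 29) + (73, 10). λ = (10 - 29)/(73 - 18) ≡ 64/55 mod 83. 55⁻¹ ≡ 80 (mod 83), so λ ≡ 57.
  x = λ² - 18 - 73 = 3249 - 91 ≡ 4; y = λ·(18 - 4) - 29 ≡ 22. → (4, 22)
6Q: (4, 22) + (73, 10). λ = (10 - 22)/(73 - 4) ≡ 71/69 mod 83. 69⁻¹ ≡ 77 (mod 83), so λ ≡ 72.
  x = λ² - 4 - 73 = 5184 - 77 ≡ 44; y = λ·(4 - 44) - 22 ≡ 3. → (44, 3)
7Q: (44, 3) + (73, 10). λ = (10 - 3)/(73 - 44) ≡ 7/29 mod 83. 29⁻¹ ≡ 63 (mod 83) since 29·63 = 1827 ≡ 1, so λ ≡ 26.
  x = λ² - 44 - 73 = 676 - 117 ≡ 61; y = λ·(44 - 61) - 3 ≡ 53. → (61, 53)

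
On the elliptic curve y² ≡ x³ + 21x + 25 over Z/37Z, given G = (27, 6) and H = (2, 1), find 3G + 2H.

First 3G:
Repeated addition: build up to 3G.
2G: tangent at (27, 6): λ = (3·27² + 21)/(2·6) ≡ 25/12. 12⁻¹ ≡ 34 (mod 37), so λ ≡ 25·34 ≡ 36.
  x = λ² - 27 - 27 = 1296 - 54 ≡ 21; y = λ·(27 - 21) - 6 ≡ 25. → (21, 25)
3G: (21, 25) + (27, 6). λ = (6 - 25)/(27 - 21) ≡ 18/6 mod 37. 6⁻¹ ≡ 31 (mod 37), so λ ≡ 3.
  x = λ² - 21 - 27 = 9 - 48 ≡ 35; y = λ·(21 - 35) - 25 ≡ 7. → (35, 7)
3G = (35, 7).
Next 2H:
Repeated addition: build up to 2H.
2H: tangent at (2, 1): λ = (3·2² + 21)/(2·1) ≡ 33/2. 2⁻¹ ≡ 19 (mod 37), so λ ≡ 33·19 ≡ 35.
  x = λ² - 2 - 2 = 1225 - 4 ≡ 0; y = λ·(2 - 0) - 1 ≡ 32. → (0, 32)
2H = (0, 32).
Finally 3G + 2H:
(35, 7) + (0, 32). λ = (32 - 7)/(0 - 35) ≡ 25/2 mod 37. 2⁻¹ ≡ 19 (mod 37), so λ ≡ 31.
  x = λ² - 35 - 0 = 961 - 35 ≡ 1; y = λ·(35 - 1) - 7 ≡ 11. → (1, 11)

(1, 11)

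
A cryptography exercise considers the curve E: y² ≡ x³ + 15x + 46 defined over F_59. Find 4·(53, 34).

(49, 31)

Write Q = (53, 34).
Double-and-add on 4 = (100)₂. Start with Q = (53, 34) for the leading 1-bit.
double: tangent at (53, 34): λ = (3·53² + 15)/(2·34) ≡ 5/9. 9⁻¹ ≡ 46 (mod 59) since 9·46 = 414 ≡ 1, so λ ≡ 5·46 ≡ 53.
  x = λ² - 53 - 53 = 2809 - 106 ≡ 48; y = λ·(53 - 48) - 34 ≡ 54. → (48, 54)
double: tangent at (48, 54): λ = (3·48² + 15)/(2·54) ≡ 24/49. 49⁻¹ ≡ 53 (mod 59), so λ ≡ 24·53 ≡ 33.
  x = λ² - 48 - 48 = 1089 - 96 ≡ 49; y = λ·(48 - 49) - 54 ≡ 31. → (49, 31)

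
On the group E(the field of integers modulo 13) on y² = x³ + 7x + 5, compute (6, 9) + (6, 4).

The two points share x = 6 and their y-coordinates satisfy 9 + 4 ≡ 0 (mod 13), so they are inverses. Their sum is O.

O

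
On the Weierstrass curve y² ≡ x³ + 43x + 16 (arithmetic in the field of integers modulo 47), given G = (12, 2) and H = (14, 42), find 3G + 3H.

First 3G:
Repeated addition: build up to 3G.
2G: tangent at (12, 2): λ = (3·12² + 43)/(2·2) ≡ 5/4. 4⁻¹ ≡ 12 (mod 47), so λ ≡ 5·12 ≡ 13.
  x = λ² - 12 - 12 = 169 - 24 ≡ 4; y = λ·(12 - 4) - 2 ≡ 8. → (4, 8)
3G: (4, 8) + (12, 2). λ = (2 - 8)/(12 - 4) ≡ 41/8 mod 47. 8⁻¹ ≡ 6 (mod 47) since 8·6 = 48 ≡ 1, so λ ≡ 11.
  x = λ² - 4 - 12 = 121 - 16 ≡ 11; y = λ·(4 - 11) - 8 ≡ 9. → (11, 9)
3G = (11, 9).
Next 3H:
Repeated addition: build up to 3H.
2H: tangent at (14, 42): λ = (3·14² + 43)/(2·42) ≡ 20/37. 37⁻¹ ≡ 14 (mod 47) since 37·14 = 518 ≡ 1, so λ ≡ 20·14 ≡ 45.
  x = λ² - 14 - 14 = 2025 - 28 ≡ 23; y = λ·(14 - 23) - 42 ≡ 23. → (23, 23)
3H: (23, 23) + (14, 42). λ = (42 - 23)/(14 - 23) ≡ 19/38 mod 47. 38⁻¹ ≡ 26 (mod 47), so λ ≡ 24.
  x = λ² - 23 - 14 = 576 - 37 ≡ 22; y = λ·(23 - 22) - 23 ≡ 1. → (22, 1)
3H = (22, 1).
Finally 3G + 3H:
(11, 9) + (22, 1). λ = (1 - 9)/(22 - 11) ≡ 39/11 mod 47. 11⁻¹ ≡ 30 (mod 47) since 11·30 = 330 ≡ 1, so λ ≡ 42.
  x = λ² - 11 - 22 = 1764 - 33 ≡ 39; y = λ·(11 - 39) - 9 ≡ 37. → (39, 37)

(39, 37)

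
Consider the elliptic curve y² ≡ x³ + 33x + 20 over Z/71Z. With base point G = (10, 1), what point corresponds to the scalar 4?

(20, 35)

Double-and-add on 4 = (100)₂. Start with G = (10, 1) for the leading 1-bit.
double: tangent at (10, 1): λ = (3·10² + 33)/(2·1) ≡ 49/2. 2⁻¹ ≡ 36 (mod 71), so λ ≡ 49·36 ≡ 60.
  x = λ² - 10 - 10 = 3600 - 20 ≡ 30; y = λ·(10 - 30) - 1 ≡ 6. → (30, 6)
double: tangent at (30, 6): λ = (3·30² + 33)/(2·6) ≡ 35/12. 12⁻¹ ≡ 6 (mod 71), so λ ≡ 35·6 ≡ 68.
  x = λ² - 30 - 30 = 4624 - 60 ≡ 20; y = λ·(30 - 20) - 6 ≡ 35. → (20, 35)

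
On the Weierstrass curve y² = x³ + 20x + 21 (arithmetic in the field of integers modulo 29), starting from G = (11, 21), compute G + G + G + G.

Double-and-add on 4 = (100)₂. Start with G = (11, 21) for the leading 1-bit.
double: tangent at (11, 21): λ = (3·11² + 20)/(2·21) ≡ 6/13. 13⁻¹ ≡ 9 (mod 29) since 13·9 = 117 ≡ 1, so λ ≡ 6·9 ≡ 25.
  x = λ² - 11 - 11 = 625 - 22 ≡ 23; y = λ·(11 - 23) - 21 ≡ 27. → (23, 27)
double: tangent at (23, 27): λ = (3·23² + 20)/(2·27) ≡ 12/25. 25⁻¹ ≡ 7 (mod 29), so λ ≡ 12·7 ≡ 26.
  x = λ² - 23 - 23 = 676 - 46 ≡ 21; y = λ·(23 - 21) - 27 ≡ 25. → (21, 25)

(21, 25)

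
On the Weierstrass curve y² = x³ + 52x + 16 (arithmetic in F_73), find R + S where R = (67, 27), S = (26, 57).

(65, 57)

(67, 27) + (26, 57). λ = (57 - 27)/(26 - 67) ≡ 30/32 mod 73. 32⁻¹ ≡ 16 (mod 73), so λ ≡ 42.
  x = λ² - 67 - 26 = 1764 - 93 ≡ 65; y = λ·(67 - 65) - 27 ≡ 57. → (65, 57)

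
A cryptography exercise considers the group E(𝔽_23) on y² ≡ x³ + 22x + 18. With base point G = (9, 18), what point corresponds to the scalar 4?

(8, 4)

Repeated addition: build up to 4G.
2G: tangent at (9, 18): λ = (3·9² + 22)/(2·18) ≡ 12/13. 13⁻¹ ≡ 16 (mod 23), so λ ≡ 12·16 ≡ 8.
  x = λ² - 9 - 9 = 64 - 18 ≡ 0; y = λ·(9 - 0) - 18 ≡ 8. → (0, 8)
3G: (0, 8) + (9, 18). λ = (18 - 8)/(9 - 0) ≡ 10/9 mod 23. 9⁻¹ ≡ 18 (mod 23), so λ ≡ 19.
  x = λ² - 0 - 9 = 361 - 9 ≡ 7; y = λ·(0 - 7) - 8 ≡ 20. → (7, 20)
4G: (7, 20) + (9, 18). λ = (18 - 20)/(9 - 7) ≡ 21/2 mod 23. 2⁻¹ ≡ 12 (mod 23), so λ ≡ 22.
  x = λ² - 7 - 9 = 484 - 16 ≡ 8; y = λ·(7 - 8) - 20 ≡ 4. → (8, 4)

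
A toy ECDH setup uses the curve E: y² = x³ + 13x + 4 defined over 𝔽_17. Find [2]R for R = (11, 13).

(11, 4)

tangent at (11, 13): λ = (3·11² + 13)/(2·13) ≡ 2/9. 9⁻¹ ≡ 2 (mod 17) since 9·2 = 18 ≡ 1, so λ ≡ 2·2 ≡ 4.
  x = λ² - 11 - 11 = 16 - 22 ≡ 11; y = λ·(11 - 11) - 13 ≡ 4. → (11, 4)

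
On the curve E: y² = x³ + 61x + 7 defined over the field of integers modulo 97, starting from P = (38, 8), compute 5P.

(10, 68)

Repeated addition: build up to 5P.
2P: tangent at (38, 8): λ = (3·38² + 61)/(2·8) ≡ 28/16. 16⁻¹ ≡ 91 (mod 97), so λ ≡ 28·91 ≡ 26.
  x = λ² - 38 - 38 = 676 - 76 ≡ 18; y = λ·(38 - 18) - 8 ≡ 27. → (18, 27)
3P: (18, 27) + (38, 8). λ = (8 - 27)/(38 - 18) ≡ 78/20 mod 97. 20⁻¹ ≡ 34 (mod 97), so λ ≡ 33.
  x = λ² - 18 - 38 = 1089 - 56 ≡ 63; y = λ·(18 - 63) - 27 ≡ 40. → (63, 40)
4P: (63, 40) + (38, 8). λ = (8 - 40)/(38 - 63) ≡ 65/72 mod 97. 72⁻¹ ≡ 31 (mod 97) since 72·31 = 2232 ≡ 1, so λ ≡ 75.
  x = λ² - 63 - 38 = 5625 - 101 ≡ 92; y = λ·(63 - 92) - 40 ≡ 16. → (92, 16)
5P: (92, 16) + (38, 8). λ = (8 - 16)/(38 - 92) ≡ 89/43 mod 97. 43⁻¹ ≡ 88 (mod 97), so λ ≡ 72.
  x = λ² - 92 - 38 = 5184 - 130 ≡ 10; y = λ·(92 - 10) - 16 ≡ 68. → (10, 68)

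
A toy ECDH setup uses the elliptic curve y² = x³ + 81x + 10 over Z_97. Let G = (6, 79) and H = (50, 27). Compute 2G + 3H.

(52, 94)

First 2G:
Repeated addition: build up to 2G.
2G: tangent at (6, 79): λ = (3·6² + 81)/(2·79) ≡ 92/61. 61⁻¹ ≡ 35 (mod 97), so λ ≡ 92·35 ≡ 19.
  x = λ² - 6 - 6 = 361 - 12 ≡ 58; y = λ·(6 - 58) - 79 ≡ 0. → (58, 0)
2G = (58, 0).
Next 3H:
Repeated addition: build up to 3H.
2H: tangent at (50, 27): λ = (3·50² + 81)/(2·27) ≡ 15/54. 54⁻¹ ≡ 9 (mod 97), so λ ≡ 15·9 ≡ 38.
  x = λ² - 50 - 50 = 1444 - 100 ≡ 83; y = λ·(50 - 83) - 27 ≡ 77. → (83, 77)
3H: (83, 77) + (50, 27). λ = (27 - 77)/(50 - 83) ≡ 47/64 mod 97. 64⁻¹ ≡ 47 (mod 97), so λ ≡ 75.
  x = λ² - 83 - 50 = 5625 - 133 ≡ 60; y = λ·(83 - 60) - 77 ≡ 96. → (60, 96)
3H = (60, 96).
Finally 2G + 3H:
(58, 0) + (60, 96). λ = (96 - 0)/(60 - 58) ≡ 96/2 mod 97. 2⁻¹ ≡ 49 (mod 97) since 2·49 = 98 ≡ 1, so λ ≡ 48.
  x = λ² - 58 - 60 = 2304 - 118 ≡ 52; y = λ·(58 - 52) - 0 ≡ 94. → (52, 94)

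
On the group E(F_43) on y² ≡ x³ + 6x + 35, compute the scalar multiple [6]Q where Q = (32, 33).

(27, 10)

Repeated addition: build up to 6Q.
2Q: tangent at (32, 33): λ = (3·32² + 6)/(2·33) ≡ 25/23. 23⁻¹ ≡ 15 (mod 43), so λ ≡ 25·15 ≡ 31.
  x = λ² - 32 - 32 = 961 - 64 ≡ 37; y = λ·(32 - 37) - 33 ≡ 27. → (37, 27)
3Q: (37, 27) + (32, 33). λ = (33 - 27)/(32 - 37) ≡ 6/38 mod 43. 38⁻¹ ≡ 17 (mod 43), so λ ≡ 16.
  x = λ² - 37 - 32 = 256 - 69 ≡ 15; y = λ·(37 - 15) - 27 ≡ 24. → (15, 24)
4Q: (15, 24) + (32, 33). λ = (33 - 24)/(32 - 15) ≡ 9/17 mod 43. 17⁻¹ ≡ 38 (mod 43), so λ ≡ 41.
  x = λ² - 15 - 32 = 1681 - 47 ≡ 0; y = λ·(15 - 0) - 24 ≡ 32. → (0, 32)
5Q: (0, 32) + (32, 33). λ = (33 - 32)/(32 - 0) ≡ 1/32 mod 43. 32⁻¹ ≡ 39 (mod 43), so λ ≡ 39.
  x = λ² - 0 - 32 = 1521 - 32 ≡ 27; y = λ·(0 - 27) - 32 ≡ 33. → (27, 33)
6Q: (27, 33) + (32, 33). λ = (33 - 33)/(32 - 27) ≡ 0/5 mod 43. 5⁻¹ ≡ 26 (mod 43), so λ ≡ 0.
  x = λ² - 27 - 32 = 0 - 59 ≡ 27; y = λ·(27 - 27) - 33 ≡ 10. → (27, 10)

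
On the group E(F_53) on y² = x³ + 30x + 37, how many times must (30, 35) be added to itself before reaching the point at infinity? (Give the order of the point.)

3

2P: tangent at (30, 35): λ = (3·30² + 30)/(2·35) ≡ 27/17. 17⁻¹ ≡ 25 (mod 53) since 17·25 = 425 ≡ 1, so λ ≡ 27·25 ≡ 39.
  x = λ² - 30 - 30 = 1521 - 60 ≡ 30; y = λ·(30 - 30) - 35 ≡ 18. → (30, 18)
3P: (30, 18) + (30, 35): same x and y₁ ≡ -y₂, so the sum is the point at infinity.
3P = the point at infinity, so the order is 3.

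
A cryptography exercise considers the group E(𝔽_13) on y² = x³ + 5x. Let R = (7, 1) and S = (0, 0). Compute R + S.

(10, 6)

(7, 1) + (0, 0). λ = (0 - 1)/(0 - 7) ≡ 12/6 mod 13. 6⁻¹ ≡ 11 (mod 13) since 6·11 = 66 ≡ 1, so λ ≡ 2.
  x = λ² - 7 - 0 = 4 - 7 ≡ 10; y = λ·(7 - 10) - 1 ≡ 6. → (10, 6)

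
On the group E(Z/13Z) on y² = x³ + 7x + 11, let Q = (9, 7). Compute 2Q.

(4, 8)

tangent at (9, 7): λ = (3·9² + 7)/(2·7) ≡ 3/1. 1⁻¹ ≡ 1 (mod 13) since 1·1 = 1 ≡ 1, so λ ≡ 3·1 ≡ 3.
  x = λ² - 9 - 9 = 9 - 18 ≡ 4; y = λ·(9 - 4) - 7 ≡ 8. → (4, 8)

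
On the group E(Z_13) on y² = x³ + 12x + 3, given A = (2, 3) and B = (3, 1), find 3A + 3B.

First 3A:
Repeated addition: build up to 3A.
2A: tangent at (2, 3): λ = (3·2² + 12)/(2·3) ≡ 11/6. 6⁻¹ ≡ 11 (mod 13), so λ ≡ 11·11 ≡ 4.
  x = λ² - 2 - 2 = 16 - 4 ≡ 12; y = λ·(2 - 12) - 3 ≡ 9. → (12, 9)
3A: (12, 9) + (2, 3). λ = (3 - 9)/(2 - 12) ≡ 7/3 mod 13. 3⁻¹ ≡ 9 (mod 13) since 3·9 = 27 ≡ 1, so λ ≡ 11.
  x = λ² - 12 - 2 = 121 - 14 ≡ 3; y = λ·(12 - 3) - 9 ≡ 12. → (3, 12)
3A = (3, 12).
Next 3B:
Repeated addition: build up to 3B.
2B: tangent at (3, 1): λ = (3·3² + 12)/(2·1) ≡ 0/2. 2⁻¹ ≡ 7 (mod 13) since 2·7 = 14 ≡ 1, so λ ≡ 0·7 ≡ 0.
  x = λ² - 3 - 3 = 0 - 6 ≡ 7; y = λ·(3 - 7) - 1 ≡ 12. → (7, 12)
3B: (7, 12) + (3, 1). λ = (1 - 12)/(3 - 7) ≡ 2/9 mod 13. 9⁻¹ ≡ 3 (mod 13), so λ ≡ 6.
  x = λ² - 7 - 3 = 36 - 10 ≡ 0; y = λ·(7 - 0) - 12 ≡ 4. → (0, 4)
3B = (0, 4).
Finally 3A + 3B:
(3, 12) + (0, 4). λ = (4 - 12)/(0 - 3) ≡ 5/10 mod 13. 10⁻¹ ≡ 4 (mod 13), so λ ≡ 7.
  x = λ² - 3 - 0 = 49 - 3 ≡ 7; y = λ·(3 - 7) - 12 ≡ 12. → (7, 12)

(7, 12)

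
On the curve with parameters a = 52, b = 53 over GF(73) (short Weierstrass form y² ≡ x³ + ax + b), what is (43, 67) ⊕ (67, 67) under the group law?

(43, 67) + (67, 67). λ = (67 - 67)/(67 - 43) ≡ 0/24 mod 73. 24⁻¹ ≡ 70 (mod 73), so λ ≡ 0.
  x = λ² - 43 - 67 = 0 - 110 ≡ 36; y = λ·(43 - 36) - 67 ≡ 6. → (36, 6)

(36, 6)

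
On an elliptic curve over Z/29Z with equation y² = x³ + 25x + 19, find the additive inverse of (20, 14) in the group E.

-(20, 14) = (20, -14 mod 29) = (20, 15).

(20, 15)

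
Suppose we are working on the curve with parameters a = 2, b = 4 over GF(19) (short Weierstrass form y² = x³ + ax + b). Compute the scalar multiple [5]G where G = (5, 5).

(5, 14)

Double-and-add on 5 = (101)₂. Start with G = (5, 5) for the leading 1-bit.
double: tangent at (5, 5): λ = (3·5² + 2)/(2·5) ≡ 1/10. 10⁻¹ ≡ 2 (mod 19), so λ ≡ 1·2 ≡ 2.
  x = λ² - 5 - 5 = 4 - 10 ≡ 13; y = λ·(5 - 13) - 5 ≡ 17. → (13, 17)
double: tangent at (13, 17): λ = (3·13² + 2)/(2·17) ≡ 15/15. 15⁻¹ ≡ 14 (mod 19), so λ ≡ 15·14 ≡ 1.
  x = λ² - 13 - 13 = 1 - 26 ≡ 13; y = λ·(13 - 13) - 17 ≡ 2. → (13, 2)
add G: (13, 2) + (5, 5). λ = (5 - 2)/(5 - 13) ≡ 3/11 mod 19. 11⁻¹ ≡ 7 (mod 19), so λ ≡ 2.
  x = λ² - 13 - 5 = 4 - 18 ≡ 5; y = λ·(13 - 5) - 2 ≡ 14. → (5, 14)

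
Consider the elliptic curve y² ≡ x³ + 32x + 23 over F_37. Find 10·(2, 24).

(35, 5)

Write Q = (2, 24).
Double-and-add on 10 = (1010)₂. Start with Q = (2, 24) for the leading 1-bit.
double: tangent at (2, 24): λ = (3·2² + 32)/(2·24) ≡ 7/11. 11⁻¹ ≡ 27 (mod 37) since 11·27 = 297 ≡ 1, so λ ≡ 7·27 ≡ 4.
  x = λ² - 2 - 2 = 16 - 4 ≡ 12; y = λ·(2 - 12) - 24 ≡ 10. → (12, 10)
double: tangent at (12, 10): λ = (3·12² + 32)/(2·10) ≡ 20/20. 20⁻¹ ≡ 13 (mod 37), so λ ≡ 20·13 ≡ 1.
  x = λ² - 12 - 12 = 1 - 24 ≡ 14; y = λ·(12 - 14) - 10 ≡ 25. → (14, 25)
add Q: (14, 25) + (2, 24). λ = (24 - 25)/(2 - 14) ≡ 36/25 mod 37. 25⁻¹ ≡ 3 (mod 37), so λ ≡ 34.
  x = λ² - 14 - 2 = 1156 - 16 ≡ 30; y = λ·(14 - 30) - 25 ≡ 23. → (30, 23)
double: tangent at (30, 23): λ = (3·30² + 32)/(2·23) ≡ 31/9. 9⁻¹ ≡ 33 (mod 37), so λ ≡ 31·33 ≡ 24.
  x = λ² - 30 - 30 = 576 - 60 ≡ 35; y = λ·(30 - 35) - 23 ≡ 5. → (35, 5)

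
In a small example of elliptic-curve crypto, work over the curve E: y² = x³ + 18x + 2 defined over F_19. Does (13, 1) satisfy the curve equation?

y² = 1² ≡ 1; x³ + 18x + 2 = 2433 ≡ 1 (mod 19). 1 = 1.

yes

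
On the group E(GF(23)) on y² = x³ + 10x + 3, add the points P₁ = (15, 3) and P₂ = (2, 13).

(7, 5)

(15, 3) + (2, 13). λ = (13 - 3)/(2 - 15) ≡ 10/10 mod 23. 10⁻¹ ≡ 7 (mod 23) since 10·7 = 70 ≡ 1, so λ ≡ 1.
  x = λ² - 15 - 2 = 1 - 17 ≡ 7; y = λ·(15 - 7) - 3 ≡ 5. → (7, 5)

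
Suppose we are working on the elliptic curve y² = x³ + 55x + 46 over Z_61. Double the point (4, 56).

tangent at (4, 56): λ = (3·4² + 55)/(2·56) ≡ 42/51. 51⁻¹ ≡ 6 (mod 61), so λ ≡ 42·6 ≡ 8.
  x = λ² - 4 - 4 = 64 - 8 ≡ 56; y = λ·(4 - 56) - 56 ≡ 16. → (56, 16)

(56, 16)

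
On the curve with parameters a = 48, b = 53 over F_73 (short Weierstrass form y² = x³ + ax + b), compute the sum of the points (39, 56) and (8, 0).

(44, 48)

(39, 56) + (8, 0). λ = (0 - 56)/(8 - 39) ≡ 17/42 mod 73. 42⁻¹ ≡ 40 (mod 73), so λ ≡ 23.
  x = λ² - 39 - 8 = 529 - 47 ≡ 44; y = λ·(39 - 44) - 56 ≡ 48. → (44, 48)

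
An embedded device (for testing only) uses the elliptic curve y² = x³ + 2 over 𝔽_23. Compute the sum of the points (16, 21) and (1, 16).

(16, 21) + (1, 16). λ = (16 - 21)/(1 - 16) ≡ 18/8 mod 23. 8⁻¹ ≡ 3 (mod 23) since 8·3 = 24 ≡ 1, so λ ≡ 8.
  x = λ² - 16 - 1 = 64 - 17 ≡ 1; y = λ·(16 - 1) - 21 ≡ 7. → (1, 7)

(1, 7)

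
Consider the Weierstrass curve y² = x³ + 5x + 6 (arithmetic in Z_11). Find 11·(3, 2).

(3, 9)

Write G = (3, 2).
Repeated addition: build up to 11G.
2G: tangent at (3, 2): λ = (3·3² + 5)/(2·2) ≡ 10/4. 4⁻¹ ≡ 3 (mod 11), so λ ≡ 10·3 ≡ 8.
  x = λ² - 3 - 3 = 64 - 6 ≡ 3; y = λ·(3 - 3) - 2 ≡ 9. → (3, 9)
3G: (3, 9) + (3, 2): same x and y₁ ≡ -y₂, so the sum is 𝒪.
4G: 𝒪 + (3, 2) = (3, 2) (identity).
5G: tangent at (3, 2): λ = (3·3² + 5)/(2·2) ≡ 10/4. 4⁻¹ ≡ 3 (mod 11), so λ ≡ 10·3 ≡ 8.
  x = λ² - 3 - 3 = 64 - 6 ≡ 3; y = λ·(3 - 3) - 2 ≡ 9. → (3, 9)
6G: (3, 9) + (3, 2): same x and y₁ ≡ -y₂, so the sum is 𝒪.
7G: 𝒪 + (3, 2) = (3, 2) (identity).
8G: tangent at (3, 2): λ = (3·3² + 5)/(2·2) ≡ 10/4. 4⁻¹ ≡ 3 (mod 11), so λ ≡ 10·3 ≡ 8.
  x = λ² - 3 - 3 = 64 - 6 ≡ 3; y = λ·(3 - 3) - 2 ≡ 9. → (3, 9)
9G: (3, 9) + (3, 2): same x and y₁ ≡ -y₂, so the sum is 𝒪.
10G: 𝒪 + (3, 2) = (3, 2) (identity).
11G: tangent at (3, 2): λ = (3·3² + 5)/(2·2) ≡ 10/4. 4⁻¹ ≡ 3 (mod 11), so λ ≡ 10·3 ≡ 8.
  x = λ² - 3 - 3 = 64 - 6 ≡ 3; y = λ·(3 - 3) - 2 ≡ 9. → (3, 9)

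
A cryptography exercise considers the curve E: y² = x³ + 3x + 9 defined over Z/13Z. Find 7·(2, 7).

Write G = (2, 7).
Double-and-add on 7 = (111)₂. Start with G = (2, 7) for the leading 1-bit.
double: tangent at (2, 7): λ = (3·2² + 3)/(2·7) ≡ 2/1. 1⁻¹ ≡ 1 (mod 13), so λ ≡ 2·1 ≡ 2.
  x = λ² - 2 - 2 = 4 - 4 ≡ 0; y = λ·(2 - 0) - 7 ≡ 10. → (0, 10)
add G: (0, 10) + (2, 7). λ = (7 - 10)/(2 - 0) ≡ 10/2 mod 13. 2⁻¹ ≡ 7 (mod 13), so λ ≡ 5.
  x = λ² - 0 - 2 = 25 - 2 ≡ 10; y = λ·(0 - 10) - 10 ≡ 5. → (10, 5)
double: tangent at (10, 5): λ = (3·10² + 3)/(2·5) ≡ 4/10. 10⁻¹ ≡ 4 (mod 13), so λ ≡ 4·4 ≡ 3.
  x = λ² - 10 - 10 = 9 - 20 ≡ 2; y = λ·(10 - 2) - 5 ≡ 6. → (2, 6)
add G: (2, 6) + (2, 7): same x and y₁ ≡ -y₂, so the sum is O.

O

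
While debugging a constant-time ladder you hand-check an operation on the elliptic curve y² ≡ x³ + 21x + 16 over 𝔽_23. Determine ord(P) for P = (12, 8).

2P: tangent at (12, 8): λ = (3·12² + 21)/(2·8) ≡ 16/16. 16⁻¹ ≡ 13 (mod 23), so λ ≡ 16·13 ≡ 1.
  x = λ² - 12 - 12 = 1 - 24 ≡ 0; y = λ·(12 - 0) - 8 ≡ 4. → (0, 4)
3P: (0, 4) + (12, 8). λ = (8 - 4)/(12 - 0) ≡ 4/12 mod 23. 12⁻¹ ≡ 2 (mod 23) since 12·2 = 24 ≡ 1, so λ ≡ 8.
  x = λ² - 0 - 12 = 64 - 12 ≡ 6; y = λ·(0 - 6) - 4 ≡ 17. → (6, 17)
4P: (6, 17) + (12, 8). λ = (8 - 17)/(12 - 6) ≡ 14/6 mod 23. 6⁻¹ ≡ 4 (mod 23), so λ ≡ 10.
  x = λ² - 6 - 12 = 100 - 18 ≡ 13; y = λ·(6 - 13) - 17 ≡ 5. → (13, 5)
5P: (13, 5) + (12, 8). λ = (8 - 5)/(12 - 13) ≡ 3/22 mod 23. 22⁻¹ ≡ 22 (mod 23), so λ ≡ 20.
  x = λ² - 13 - 12 = 400 - 25 ≡ 7; y = λ·(13 - 7) - 5 ≡ 0. → (7, 0)
6P: (7, 0) + (12, 8). λ = (8 - 0)/(12 - 7) ≡ 8/5 mod 23. 5⁻¹ ≡ 14 (mod 23), so λ ≡ 20.
  x = λ² - 7 - 12 = 400 - 19 ≡ 13; y = λ·(7 - 13) - 0 ≡ 18. → (13, 18)
7P: (13, 18) + (12, 8). λ = (8 - 18)/(12 - 13) ≡ 13/22 mod 23. 22⁻¹ ≡ 22 (mod 23) since 22·22 = 484 ≡ 1, so λ ≡ 10.
  x = λ² - 13 - 12 = 100 - 25 ≡ 6; y = λ·(13 - 6) - 18 ≡ 6. → (6, 6)
8P: (6, 6) + (12, 8). λ = (8 - 6)/(12 - 6) ≡ 2/6 mod 23. 6⁻¹ ≡ 4 (mod 23), so λ ≡ 8.
  x = λ² - 6 - 12 = 64 - 18 ≡ 0; y = λ·(6 - 0) - 6 ≡ 19. → (0, 19)
9P: (0, 19) + (12, 8). λ = (8 - 19)/(12 - 0) ≡ 12/12 mod 23. 12⁻¹ ≡ 2 (mod 23) since 12·2 = 24 ≡ 1, so λ ≡ 1.
  x = λ² - 0 - 12 = 1 - 12 ≡ 12; y = λ·(0 - 12) - 19 ≡ 15. → (12, 15)
10P: (12, 15) + (12, 8): same x and y₁ ≡ -y₂, so the sum is O.
10P = O, so the order is 10.

10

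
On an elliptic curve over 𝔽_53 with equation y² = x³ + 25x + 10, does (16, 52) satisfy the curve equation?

yes

y² = 52² ≡ 1; x³ + 25x + 10 = 4506 ≡ 1 (mod 53). 1 = 1.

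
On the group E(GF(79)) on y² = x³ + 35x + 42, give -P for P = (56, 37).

(56, 42)

-(56, 37) = (56, -37 mod 79) = (56, 42).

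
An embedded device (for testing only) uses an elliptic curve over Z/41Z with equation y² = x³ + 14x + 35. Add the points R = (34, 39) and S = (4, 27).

(34, 39) + (4, 27). λ = (27 - 39)/(4 - 34) ≡ 29/11 mod 41. 11⁻¹ ≡ 15 (mod 41) since 11·15 = 165 ≡ 1, so λ ≡ 25.
  x = λ² - 34 - 4 = 625 - 38 ≡ 13; y = λ·(34 - 13) - 39 ≡ 35. → (13, 35)

(13, 35)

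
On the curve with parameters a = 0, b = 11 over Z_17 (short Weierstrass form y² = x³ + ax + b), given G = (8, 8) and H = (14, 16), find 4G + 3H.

(3, 15)

First 4G:
Repeated addition: build up to 4G.
2G: tangent at (8, 8): λ = (3·8² + 0)/(2·8) ≡ 5/16. 16⁻¹ ≡ 16 (mod 17) since 16·16 = 256 ≡ 1, so λ ≡ 5·16 ≡ 12.
  x = λ² - 8 - 8 = 144 - 16 ≡ 9; y = λ·(8 - 9) - 8 ≡ 14. → (9, 14)
3G: (9, 14) + (8, 8). λ = (8 - 14)/(8 - 9) ≡ 11/16 mod 17. 16⁻¹ ≡ 16 (mod 17), so λ ≡ 6.
  x = λ² - 9 - 8 = 36 - 17 ≡ 2; y = λ·(9 - 2) - 14 ≡ 11. → (2, 11)
4G: (2, 11) + (8, 8). λ = (8 - 11)/(8 - 2) ≡ 14/6 mod 17. 6⁻¹ ≡ 3 (mod 17) since 6·3 = 18 ≡ 1, so λ ≡ 8.
  x = λ² - 2 - 8 = 64 - 10 ≡ 3; y = λ·(2 - 3) - 11 ≡ 15. → (3, 15)
4G = (3, 15).
Next 3H:
Repeated addition: build up to 3H.
2H: tangent at (14, 16): λ = (3·14² + 0)/(2·16) ≡ 10/15. 15⁻¹ ≡ 8 (mod 17), so λ ≡ 10·8 ≡ 12.
  x = λ² - 14 - 14 = 144 - 28 ≡ 14; y = λ·(14 - 14) - 16 ≡ 1. → (14, 1)
3H: (14, 1) + (14, 16): same x and y₁ ≡ -y₂, so the sum is 𝒪.
3H = 𝒪.
Finally 4G + 3H:
(3, 15) + 𝒪 = (3, 15) (identity).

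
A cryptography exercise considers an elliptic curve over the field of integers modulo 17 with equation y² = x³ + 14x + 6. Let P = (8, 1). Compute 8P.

(8, 1)

Double-and-add on 8 = (1000)₂. Start with P = (8, 1) for the leading 1-bit.
double: tangent at (8, 1): λ = (3·8² + 14)/(2·1) ≡ 2/2. 2⁻¹ ≡ 9 (mod 17), so λ ≡ 2·9 ≡ 1.
  x = λ² - 8 - 8 = 1 - 16 ≡ 2; y = λ·(8 - 2) - 1 ≡ 5. → (2, 5)
double: tangent at (2, 5): λ = (3·2² + 14)/(2·5) ≡ 9/10. 10⁻¹ ≡ 12 (mod 17) since 10·12 = 120 ≡ 1, so λ ≡ 9·12 ≡ 6.
  x = λ² - 2 - 2 = 36 - 4 ≡ 15; y = λ·(2 - 15) - 5 ≡ 2. → (15, 2)
double: tangent at (15, 2): λ = (3·15² + 14)/(2·2) ≡ 9/4. 4⁻¹ ≡ 13 (mod 17) since 4·13 = 52 ≡ 1, so λ ≡ 9·13 ≡ 15.
  x = λ² - 15 - 15 = 225 - 30 ≡ 8; y = λ·(15 - 8) - 2 ≡ 1. → (8, 1)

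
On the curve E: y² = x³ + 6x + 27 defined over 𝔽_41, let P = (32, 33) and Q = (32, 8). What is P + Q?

The two points share x = 32 and their y-coordinates satisfy 33 + 8 ≡ 0 (mod 41), so they are inverses. Their sum is ∞.

O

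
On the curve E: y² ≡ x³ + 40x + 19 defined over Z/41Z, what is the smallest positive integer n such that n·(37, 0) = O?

2P: (37, 0) + (37, 0): same x and y₁ ≡ -y₂, so the sum is O.
2P = O, so the order is 2.

2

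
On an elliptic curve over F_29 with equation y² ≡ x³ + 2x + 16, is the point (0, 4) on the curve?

y² = 4² ≡ 16; x³ + 2x + 16 = 16 ≡ 16 (mod 29). 16 = 16.

yes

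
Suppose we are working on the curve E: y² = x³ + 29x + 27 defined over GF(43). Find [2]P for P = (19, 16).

(22, 41)

tangent at (19, 16): λ = (3·19² + 29)/(2·16) ≡ 37/32. 32⁻¹ ≡ 39 (mod 43), so λ ≡ 37·39 ≡ 24.
  x = λ² - 19 - 19 = 576 - 38 ≡ 22; y = λ·(19 - 22) - 16 ≡ 41. → (22, 41)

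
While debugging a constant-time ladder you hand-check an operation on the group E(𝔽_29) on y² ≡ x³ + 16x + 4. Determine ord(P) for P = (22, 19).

11

2P: tangent at (22, 19): λ = (3·22² + 16)/(2·19) ≡ 18/9. 9⁻¹ ≡ 13 (mod 29) since 9·13 = 117 ≡ 1, so λ ≡ 18·13 ≡ 2.
  x = λ² - 22 - 22 = 4 - 44 ≡ 18; y = λ·(22 - 18) - 19 ≡ 18. → (18, 18)
3P: (18, 18) + (22, 19). λ = (19 - 18)/(22 - 18) ≡ 1/4 mod 29. 4⁻¹ ≡ 22 (mod 29) since 4·22 = 88 ≡ 1, so λ ≡ 22.
  x = λ² - 18 - 22 = 484 - 40 ≡ 9; y = λ·(18 - 9) - 18 ≡ 6. → (9, 6)
4P: (9, 6) + (22, 19). λ = (19 - 6)/(22 - 9) ≡ 13/13 mod 29. 13⁻¹ ≡ 9 (mod 29), so λ ≡ 1.
  x = λ² - 9 - 22 = 1 - 31 ≡ 28; y = λ·(9 - 28) - 6 ≡ 4. → (28, 4)
5P: (28, 4) + (22, 19). λ = (19 - 4)/(22 - 28) ≡ 15/23 mod 29. 23⁻¹ ≡ 24 (mod 29) since 23·24 = 552 ≡ 1, so λ ≡ 12.
  x = λ² - 28 - 22 = 144 - 50 ≡ 7; y = λ·(28 - 7) - 4 ≡ 16. → (7, 16)
6P: (7, 16) + (22, 19). λ = (19 - 16)/(22 - 7) ≡ 3/15 mod 29. 15⁻¹ ≡ 2 (mod 29), so λ ≡ 6.
  x = λ² - 7 - 22 = 36 - 29 ≡ 7; y = λ·(7 - 7) - 16 ≡ 13. → (7, 13)
7P: (7, 13) + (22, 19). λ = (19 - 13)/(22 - 7) ≡ 6/15 mod 29. 15⁻¹ ≡ 2 (mod 29) since 15·2 = 30 ≡ 1, so λ ≡ 12.
  x = λ² - 7 - 22 = 144 - 29 ≡ 28; y = λ·(7 - 28) - 13 ≡ 25. → (28, 25)
8P: (28, 25) + (22, 19). λ = (19 - 25)/(22 - 28) ≡ 23/23 mod 29. 23⁻¹ ≡ 24 (mod 29) since 23·24 = 552 ≡ 1, so λ ≡ 1.
  x = λ² - 28 - 22 = 1 - 50 ≡ 9; y = λ·(28 - 9) - 25 ≡ 23. → (9, 23)
9P: (9, 23) + (22, 19). λ = (19 - 23)/(22 - 9) ≡ 25/13 mod 29. 13⁻¹ ≡ 9 (mod 29) since 13·9 = 117 ≡ 1, so λ ≡ 22.
  x = λ² - 9 - 22 = 484 - 31 ≡ 18; y = λ·(9 - 18) - 23 ≡ 11. → (18, 11)
10P: (18, 11) + (22, 19). λ = (19 - 11)/(22 - 18) ≡ 8/4 mod 29. 4⁻¹ ≡ 22 (mod 29) since 4·22 = 88 ≡ 1, so λ ≡ 2.
  x = λ² - 18 - 22 = 4 - 40 ≡ 22; y = λ·(18 - 22) - 11 ≡ 10. → (22, 10)
11P: (22, 10) + (22, 19): same x and y₁ ≡ -y₂, so the sum is ∞.
11P = ∞, so the order is 11.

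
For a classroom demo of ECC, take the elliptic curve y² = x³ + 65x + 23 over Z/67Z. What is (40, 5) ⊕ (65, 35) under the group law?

(40, 5) + (65, 35). λ = (35 - 5)/(65 - 40) ≡ 30/25 mod 67. 25⁻¹ ≡ 59 (mod 67) since 25·59 = 1475 ≡ 1, so λ ≡ 28.
  x = λ² - 40 - 65 = 784 - 105 ≡ 9; y = λ·(40 - 9) - 5 ≡ 59. → (9, 59)

(9, 59)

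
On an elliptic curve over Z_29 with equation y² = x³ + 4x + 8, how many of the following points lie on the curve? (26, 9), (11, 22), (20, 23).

(26, 9): 9² ≡ 23, rhs ≡ 27 → off.
(11, 22): 22² ≡ 20, rhs ≡ 20 → on.
(20, 23): 23² ≡ 7, rhs ≡ 26 → off.

1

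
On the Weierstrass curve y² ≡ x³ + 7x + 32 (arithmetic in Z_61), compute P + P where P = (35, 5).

tangent at (35, 5): λ = (3·35² + 7)/(2·5) ≡ 22/10. 10⁻¹ ≡ 55 (mod 61) since 10·55 = 550 ≡ 1, so λ ≡ 22·55 ≡ 51.
  x = λ² - 35 - 35 = 2601 - 70 ≡ 30; y = λ·(35 - 30) - 5 ≡ 6. → (30, 6)

(30, 6)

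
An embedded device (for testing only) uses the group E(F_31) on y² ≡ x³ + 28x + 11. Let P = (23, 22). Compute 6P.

Double-and-add on 6 = (110)₂. Start with P = (23, 22) for the leading 1-bit.
double: tangent at (23, 22): λ = (3·23² + 28)/(2·22) ≡ 3/13. 13⁻¹ ≡ 12 (mod 31), so λ ≡ 3·12 ≡ 5.
  x = λ² - 23 - 23 = 25 - 46 ≡ 10; y = λ·(23 - 10) - 22 ≡ 12. → (10, 12)
add P: (10, 12) + (23, 22). λ = (22 - 12)/(23 - 10) ≡ 10/13 mod 31. 13⁻¹ ≡ 12 (mod 31) since 13·12 = 156 ≡ 1, so λ ≡ 27.
  x = λ² - 10 - 23 = 729 - 33 ≡ 14; y = λ·(10 - 14) - 12 ≡ 4. → (14, 4)
double: tangent at (14, 4): λ = (3·14² + 28)/(2·4) ≡ 27/8. 8⁻¹ ≡ 4 (mod 31), so λ ≡ 27·4 ≡ 15.
  x = λ² - 14 - 14 = 225 - 28 ≡ 11; y = λ·(14 - 11) - 4 ≡ 10. → (11, 10)

(11, 10)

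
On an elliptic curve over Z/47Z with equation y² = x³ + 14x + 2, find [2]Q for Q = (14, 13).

tangent at (14, 13): λ = (3·14² + 14)/(2·13) ≡ 38/26. 26⁻¹ ≡ 38 (mod 47), so λ ≡ 38·38 ≡ 34.
  x = λ² - 14 - 14 = 1156 - 28 ≡ 0; y = λ·(14 - 0) - 13 ≡ 40. → (0, 40)

(0, 40)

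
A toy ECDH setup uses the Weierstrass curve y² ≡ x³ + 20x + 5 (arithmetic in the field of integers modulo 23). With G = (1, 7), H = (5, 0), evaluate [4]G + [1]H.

O

First 4G:
Repeated addition: build up to 4G.
2G: tangent at (1, 7): λ = (3·1² + 20)/(2·7) ≡ 0/14. 14⁻¹ ≡ 5 (mod 23), so λ ≡ 0·5 ≡ 0.
  x = λ² - 1 - 1 = 0 - 2 ≡ 21; y = λ·(1 - 21) - 7 ≡ 16. → (21, 16)
3G: (21, 16) + (1, 7). λ = (7 - 16)/(1 - 21) ≡ 14/3 mod 23. 3⁻¹ ≡ 8 (mod 23) since 3·8 = 24 ≡ 1, so λ ≡ 20.
  x = λ² - 21 - 1 = 400 - 22 ≡ 10; y = λ·(21 - 10) - 16 ≡ 20. → (10, 20)
4G: (10, 20) + (1, 7). λ = (7 - 20)/(1 - 10) ≡ 10/14 mod 23. 14⁻¹ ≡ 5 (mod 23), so λ ≡ 4.
  x = λ² - 10 - 1 = 16 - 11 ≡ 5; y = λ·(10 - 5) - 20 ≡ 0. → (5, 0)
4G = (5, 0).
Finally 4G + H:
(5, 0) + (5, 0): same x and y₁ ≡ -y₂, so the sum is ∞.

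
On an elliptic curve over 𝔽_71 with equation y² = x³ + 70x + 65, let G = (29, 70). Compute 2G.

tangent at (29, 70): λ = (3·29² + 70)/(2·70) ≡ 37/69. 69⁻¹ ≡ 35 (mod 71), so λ ≡ 37·35 ≡ 17.
  x = λ² - 29 - 29 = 289 - 58 ≡ 18; y = λ·(29 - 18) - 70 ≡ 46. → (18, 46)

(18, 46)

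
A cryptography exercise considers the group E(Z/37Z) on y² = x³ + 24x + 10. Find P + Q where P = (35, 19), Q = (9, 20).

(35, 19) + (9, 20). λ = (20 - 19)/(9 - 35) ≡ 1/11 mod 37. 11⁻¹ ≡ 27 (mod 37), so λ ≡ 27.
  x = λ² - 35 - 9 = 729 - 44 ≡ 19; y = λ·(35 - 19) - 19 ≡ 6. → (19, 6)

(19, 6)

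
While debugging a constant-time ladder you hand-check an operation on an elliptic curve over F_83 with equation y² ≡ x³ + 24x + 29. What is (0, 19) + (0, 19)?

tangent at (0, 19): λ = (3·0² + 24)/(2·19) ≡ 24/38. 38⁻¹ ≡ 59 (mod 83) since 38·59 = 2242 ≡ 1, so λ ≡ 24·59 ≡ 5.
  x = λ² - 0 - 0 = 25 - 0 ≡ 25; y = λ·(0 - 25) - 19 ≡ 22. → (25, 22)

(25, 22)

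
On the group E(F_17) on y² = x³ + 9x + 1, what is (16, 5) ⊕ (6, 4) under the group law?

(3, 15)

(16, 5) + (6, 4). λ = (4 - 5)/(6 - 16) ≡ 16/7 mod 17. 7⁻¹ ≡ 5 (mod 17), so λ ≡ 12.
  x = λ² - 16 - 6 = 144 - 22 ≡ 3; y = λ·(16 - 3) - 5 ≡ 15. → (3, 15)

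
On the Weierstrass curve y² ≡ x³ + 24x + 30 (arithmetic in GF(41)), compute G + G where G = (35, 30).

(7, 7)

tangent at (35, 30): λ = (3·35² + 24)/(2·30) ≡ 9/19. 19⁻¹ ≡ 13 (mod 41), so λ ≡ 9·13 ≡ 35.
  x = λ² - 35 - 35 = 1225 - 70 ≡ 7; y = λ·(35 - 7) - 30 ≡ 7. → (7, 7)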